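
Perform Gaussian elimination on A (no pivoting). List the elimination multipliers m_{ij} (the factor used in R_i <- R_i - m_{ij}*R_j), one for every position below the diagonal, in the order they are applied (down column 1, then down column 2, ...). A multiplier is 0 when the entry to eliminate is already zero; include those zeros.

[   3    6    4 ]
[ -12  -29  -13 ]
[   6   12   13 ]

Forward elimination:
R2 <- R2 - (-4)*R1:  [  0  -5   3 ]
R3 <- R3 - (2)*R1:  [ 0  0  5 ]
R3: entry in column 2 is already 0 -> m_{32} = 0 (no row operation needed)
Multipliers (in order of application): m_{21} = -4, m_{31} = 2, m_{32} = 0

multipliers: -4, 2, 0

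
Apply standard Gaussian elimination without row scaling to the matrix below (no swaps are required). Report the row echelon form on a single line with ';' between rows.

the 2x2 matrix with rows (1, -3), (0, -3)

REF = [1 -3; 0 -3]

Forward elimination:
Row echelon form:
[ 1  -3 ]
[ 0  -3 ]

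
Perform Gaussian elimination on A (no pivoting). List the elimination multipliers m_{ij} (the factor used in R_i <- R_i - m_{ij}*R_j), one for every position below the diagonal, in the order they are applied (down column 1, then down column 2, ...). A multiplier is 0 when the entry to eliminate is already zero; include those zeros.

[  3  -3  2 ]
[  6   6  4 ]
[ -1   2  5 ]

multipliers: 2, -1/3, 1/12

Forward elimination:
R2 <- R2 - (2)*R1:  [  0  12   0 ]
R3 <- R3 - (-1/3)*R1:  [    0     1  17/3 ]
R3 <- R3 - (1/12)*R2:  [    0     0  17/3 ]
Multipliers (in order of application): m_{21} = 2, m_{31} = -1/3, m_{32} = 1/12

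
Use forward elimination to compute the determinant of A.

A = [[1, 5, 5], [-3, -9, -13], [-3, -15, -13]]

det(A) = 12

Forward elimination:
R2 <- R2 - (-3)*R1:  [ 0  6  2 ]
R3 <- R3 - (-3)*R1:  [ 0  0  2 ]
Upper-triangular form:
[ 1  5  5 ]
[ 0  6  2 ]
[ 0  0  2 ]
det(A) = (-1)^0 * (1) * (6) * (2) = 12  (0 row swaps -> sign +1)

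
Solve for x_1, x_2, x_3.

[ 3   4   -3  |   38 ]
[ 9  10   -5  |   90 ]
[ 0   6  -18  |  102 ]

Forward elimination on [A|b]:
R2 <- R2 - (3)*R1:  [   0   -2    4  -24 ]
R3 <- R3 - (-3)*R2:  [  0   0  -6  30 ]
Row echelon form:
[ 3   4  -3  |   38 ]
[ 0  -2   4  |  -24 ]
[ 0   0  -6  |   30 ]
Back-substitution:
x_3 = (30) / -6 = -5
x_2 = (-24 - (4)*(-5)) / -2 = 2
x_1 = (38 - (4)*(2) - (-3)*(-5)) / 3 = 5

(5, 2, -5)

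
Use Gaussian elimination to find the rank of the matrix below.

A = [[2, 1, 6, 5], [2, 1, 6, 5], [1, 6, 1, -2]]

Row reduction:
R2 <- R2 - (1)*R1:  [ 0  0  0  0 ]
R3 <- R3 - (1/2)*R1:  [    0  11/2    -2  -9/2 ]
R2 <-> R3   (pivot in column 2 was zero)
[ 2     1   6     5 ]
[ 0  11/2  -2  -9/2 ]
[ 0     0   0     0 ]
Row echelon form:
[ 2     1   6     5 ]
[ 0  11/2  -2  -9/2 ]
[ 0     0   0     0 ]
Nonzero rows / pivot columns: 2

rank(A) = 2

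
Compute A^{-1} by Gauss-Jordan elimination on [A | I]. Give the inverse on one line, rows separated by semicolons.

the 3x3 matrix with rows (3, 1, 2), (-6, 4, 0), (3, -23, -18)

Gauss-Jordan on [A | I]:
R1 <- (1/3)*R1:  [   1  1/3  2/3  |  1/3    0    0 ]
R2 <- R2 - (-6)*R1:  [ 0  6  4  |  2  1  0 ]
R3 <- R3 - (3)*R1:  [   0  -24  -20  |   -1    0    1 ]
R2 <- (1/6)*R2:  [   0    1  2/3  |  1/3  1/6    0 ]
R1 <- R1 - (1/3)*R2:  [     1      0    4/9  |    2/9  -1/18      0 ]
R3 <- R3 - (-24)*R2:  [  0   0  -4  |   7   4   1 ]
R3 <- (1/-4)*R3:  [    0     0     1  |  -7/4    -1  -1/4 ]
R1 <- R1 - (4/9)*R3:  [    1     0     0  |     1  7/18   1/9 ]
R2 <- R2 - (2/3)*R3:  [   0    1    0  |  3/2  5/6  1/6 ]
Right block of [I | A^{-1}] is the inverse:
[    1  7/18   1/9 ]
[  3/2   5/6   1/6 ]
[ -7/4    -1  -1/4 ]

inverse = [1 7/18 1/9; 3/2 5/6 1/6; -7/4 -1 -1/4]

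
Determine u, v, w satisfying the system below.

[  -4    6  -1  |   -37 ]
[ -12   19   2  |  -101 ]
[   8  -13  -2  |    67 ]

(1, -5, 3)

Forward elimination on [A|b]:
R2 <- R2 - (3)*R1:  [  0   1   5  10 ]
R3 <- R3 - (-2)*R1:  [  0  -1  -4  -7 ]
R3 <- R3 - (-1)*R2:  [ 0  0  1  3 ]
Row echelon form:
[ -4  6  -1  |  -37 ]
[  0  1   5  |   10 ]
[  0  0   1  |    3 ]
Back-substitution:
w = (3) / 1 = 3
v = (10 - (5)*(3)) / 1 = -5
u = (-37 - (6)*(-5) - (-1)*(3)) / -4 = 1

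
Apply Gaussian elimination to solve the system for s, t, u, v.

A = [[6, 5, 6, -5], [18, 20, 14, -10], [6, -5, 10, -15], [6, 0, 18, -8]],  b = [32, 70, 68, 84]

Forward elimination on [A|b]:
R2 <- R2 - (3)*R1:  [   0    5   -4    5  -26 ]
R3 <- R3 - (1)*R1:  [   0  -10    4  -10   36 ]
R4 <- R4 - (1)*R1:  [  0  -5  12  -3  52 ]
R3 <- R3 - (-2)*R2:  [   0    0   -4    0  -16 ]
R4 <- R4 - (-1)*R2:  [  0   0   8   2  26 ]
R4 <- R4 - (-2)*R3:  [  0   0   0   2  -6 ]
Row echelon form:
[ 6  5   6  -5  |   32 ]
[ 0  5  -4   5  |  -26 ]
[ 0  0  -4   0  |  -16 ]
[ 0  0   0   2  |   -6 ]
Back-substitution:
v = (-6) / 2 = -3
u = (-16) / -4 = 4
t = (-26 - (-4)*(4) - (5)*(-3)) / 5 = 1
s = (32 - (5)*(1) - (6)*(4) - (-5)*(-3)) / 6 = -2

(-2, 1, 4, -3)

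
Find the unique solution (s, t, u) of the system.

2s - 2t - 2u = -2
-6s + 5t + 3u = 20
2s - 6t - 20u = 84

(-5, 1, -5)

Forward elimination on [A|b]:
R2 <- R2 - (-3)*R1:  [  0  -1  -3  14 ]
R3 <- R3 - (1)*R1:  [   0   -4  -18   86 ]
R3 <- R3 - (4)*R2:  [  0   0  -6  30 ]
Row echelon form:
[ 2  -2  -2  |  -2 ]
[ 0  -1  -3  |  14 ]
[ 0   0  -6  |  30 ]
Back-substitution:
u = (30) / -6 = -5
t = (14 - (-3)*(-5)) / -1 = 1
s = (-2 - (-2)*(1) - (-2)*(-5)) / 2 = -5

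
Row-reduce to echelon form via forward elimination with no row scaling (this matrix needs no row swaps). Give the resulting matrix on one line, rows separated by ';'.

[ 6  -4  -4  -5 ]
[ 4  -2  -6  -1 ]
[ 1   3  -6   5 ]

REF = [6 -4 -4 -5; 0 2/3 -10/3 7/3; 0 0 13 -7]

Forward elimination:
R2 <- R2 - (2/3)*R1:  [     0    2/3  -10/3    7/3 ]
R3 <- R3 - (1/6)*R1:  [     0   11/3  -16/3   35/6 ]
R3 <- R3 - (11/2)*R2:  [  0   0  13  -7 ]
Row echelon form:
[ 6   -4     -4   -5 ]
[ 0  2/3  -10/3  7/3 ]
[ 0    0     13   -7 ]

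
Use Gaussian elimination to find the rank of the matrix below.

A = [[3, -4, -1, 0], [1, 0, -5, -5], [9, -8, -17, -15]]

Row reduction:
R2 <- R2 - (1/3)*R1:  [     0    4/3  -14/3     -5 ]
R3 <- R3 - (3)*R1:  [   0    4  -14  -15 ]
R3 <- R3 - (3)*R2:  [ 0  0  0  0 ]
Row echelon form:
[ 3   -4     -1   0 ]
[ 0  4/3  -14/3  -5 ]
[ 0    0      0   0 ]
Nonzero rows / pivot columns: 2

rank(A) = 2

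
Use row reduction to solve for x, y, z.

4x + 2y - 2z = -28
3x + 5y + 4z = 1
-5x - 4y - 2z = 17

Forward elimination on [A|b]:
R2 <- R2 - (3/4)*R1:  [    0   7/2  11/2    22 ]
R3 <- R3 - (-5/4)*R1:  [    0  -3/2  -9/2   -18 ]
R3 <- R3 - (-3/7)*R2:  [     0      0  -15/7  -60/7 ]
Row echelon form:
[ 4    2     -2  |    -28 ]
[ 0  7/2   11/2  |     22 ]
[ 0    0  -15/7  |  -60/7 ]
Back-substitution:
z = (-60/7) / (-15/7) = 4
y = (22 - (11/2)*(4)) / (7/2) = 0
x = (-28 - (2)*(0) - (-2)*(4)) / 4 = -5

(-5, 0, 4)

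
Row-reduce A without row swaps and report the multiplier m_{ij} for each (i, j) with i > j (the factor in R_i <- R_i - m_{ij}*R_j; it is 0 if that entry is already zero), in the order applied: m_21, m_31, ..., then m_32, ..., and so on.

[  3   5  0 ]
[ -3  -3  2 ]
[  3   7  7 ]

multipliers: -1, 1, 1

Forward elimination:
R2 <- R2 - (-1)*R1:  [ 0  2  2 ]
R3 <- R3 - (1)*R1:  [ 0  2  7 ]
R3 <- R3 - (1)*R2:  [ 0  0  5 ]
Multipliers (in order of application): m_{21} = -1, m_{31} = 1, m_{32} = 1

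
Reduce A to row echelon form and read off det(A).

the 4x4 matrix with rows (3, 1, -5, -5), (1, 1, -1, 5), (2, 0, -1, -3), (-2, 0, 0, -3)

Forward elimination:
R2 <- R2 - (1/3)*R1:  [    0   2/3   2/3  20/3 ]
R3 <- R3 - (2/3)*R1:  [    0  -2/3   7/3   1/3 ]
R4 <- R4 - (-2/3)*R1:  [     0    2/3  -10/3  -19/3 ]
R3 <- R3 - (-1)*R2:  [ 0  0  3  7 ]
R4 <- R4 - (1)*R2:  [   0    0   -4  -13 ]
R4 <- R4 - (-4/3)*R3:  [     0      0      0  -11/3 ]
Upper-triangular form:
[ 3    1   -5     -5 ]
[ 0  2/3  2/3   20/3 ]
[ 0    0    3      7 ]
[ 0    0    0  -11/3 ]
det(A) = (-1)^0 * (3) * (2/3) * (3) * (-11/3) = -22  (0 row swaps -> sign +1)

det(A) = -22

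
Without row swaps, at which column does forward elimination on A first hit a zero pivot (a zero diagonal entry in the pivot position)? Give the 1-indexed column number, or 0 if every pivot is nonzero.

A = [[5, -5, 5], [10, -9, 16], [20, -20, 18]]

first zero-pivot column = 0

Naive forward elimination:
R2 <- R2 - (2)*R1:  [ 0  1  6 ]
R3 <- R3 - (4)*R1:  [  0   0  -2 ]
All pivots nonzero; naive elimination completes without hitting a zero pivot.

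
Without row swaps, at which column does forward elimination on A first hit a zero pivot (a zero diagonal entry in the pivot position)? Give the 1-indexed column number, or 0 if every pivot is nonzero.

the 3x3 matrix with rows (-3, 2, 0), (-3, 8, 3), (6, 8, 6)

Naive forward elimination:
R2 <- R2 - (1)*R1:  [ 0  6  3 ]
R3 <- R3 - (-2)*R1:  [  0  12   6 ]
R3 <- R3 - (2)*R2:  [ 0  0  0 ]
Matrix at this point:
[ -3  2  0 ]
[  0  6  3 ]
[  0  0  0 ]
Pivot entry (3,3) in the last row is zero and there are no rows below to swap with -> zero pivot in column 3 (A is singular).

first zero-pivot column = 3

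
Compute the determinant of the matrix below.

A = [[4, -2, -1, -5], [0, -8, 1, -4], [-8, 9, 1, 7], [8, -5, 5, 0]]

Forward elimination:
R3 <- R3 - (-2)*R1:  [  0   5  -1  -3 ]
R4 <- R4 - (2)*R1:  [  0  -1   7  10 ]
R3 <- R3 - (-5/8)*R2:  [     0      0   -3/8  -11/2 ]
R4 <- R4 - (1/8)*R2:  [    0     0  55/8  21/2 ]
R4 <- R4 - (-55/3)*R3:  [      0       0       0  -271/3 ]
Upper-triangular form:
[ 4  -2    -1      -5 ]
[ 0  -8     1      -4 ]
[ 0   0  -3/8   -11/2 ]
[ 0   0     0  -271/3 ]
det(A) = (-1)^0 * (4) * (-8) * (-3/8) * (-271/3) = -1084  (0 row swaps -> sign +1)

det(A) = -1084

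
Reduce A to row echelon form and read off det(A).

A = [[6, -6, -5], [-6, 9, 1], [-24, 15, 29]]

Forward elimination:
R2 <- R2 - (-1)*R1:  [  0   3  -4 ]
R3 <- R3 - (-4)*R1:  [  0  -9   9 ]
R3 <- R3 - (-3)*R2:  [  0   0  -3 ]
Upper-triangular form:
[ 6  -6  -5 ]
[ 0   3  -4 ]
[ 0   0  -3 ]
det(A) = (-1)^0 * (6) * (3) * (-3) = -54  (0 row swaps -> sign +1)

det(A) = -54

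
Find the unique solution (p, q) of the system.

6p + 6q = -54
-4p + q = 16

Forward elimination on [A|b]:
R2 <- R2 - (-2/3)*R1:  [   0    5  -20 ]
Row echelon form:
[ 6  6  |  -54 ]
[ 0  5  |  -20 ]
Back-substitution:
q = (-20) / 5 = -4
p = (-54 - (6)*(-4)) / 6 = -5

(-5, -4)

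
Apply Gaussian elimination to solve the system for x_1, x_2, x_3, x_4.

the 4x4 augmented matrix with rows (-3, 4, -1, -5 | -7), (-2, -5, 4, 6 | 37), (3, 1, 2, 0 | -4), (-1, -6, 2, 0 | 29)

(-3, -3, 4, 0)

Forward elimination on [A|b]:
R2 <- R2 - (2/3)*R1:  [     0  -23/3   14/3   28/3  125/3 ]
R3 <- R3 - (-1)*R1:  [   0    5    1   -5  -11 ]
R4 <- R4 - (1/3)*R1:  [     0  -22/3    7/3    5/3   94/3 ]
R3 <- R3 - (-15/23)*R2:  [      0       0   93/23   25/23  372/23 ]
R4 <- R4 - (22/23)*R2:  [       0        0   -49/23  -167/23  -196/23 ]
R4 <- R4 - (-49/93)*R3:  [       0        0        0  -622/93        0 ]
Row echelon form:
[ -3      4     -1       -5  |      -7 ]
[  0  -23/3   14/3     28/3  |   125/3 ]
[  0      0  93/23    25/23  |  372/23 ]
[  0      0      0  -622/93  |       0 ]
Back-substitution:
x_4 = (0) / (-622/93) = 0
x_3 = (372/23 - (25/23)*(0)) / (93/23) = 4
x_2 = (125/3 - (14/3)*(4) - (28/3)*(0)) / (-23/3) = -3
x_1 = (-7 - (4)*(-3) - (-1)*(4) - (-5)*(0)) / -3 = -3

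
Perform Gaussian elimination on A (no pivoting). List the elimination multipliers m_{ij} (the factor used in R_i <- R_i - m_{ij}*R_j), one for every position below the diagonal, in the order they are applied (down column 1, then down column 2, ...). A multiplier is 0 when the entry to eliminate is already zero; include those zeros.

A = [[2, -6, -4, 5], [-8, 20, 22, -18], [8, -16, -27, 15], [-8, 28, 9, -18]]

Forward elimination:
R2 <- R2 - (-4)*R1:  [  0  -4   6   2 ]
R3 <- R3 - (4)*R1:  [   0    8  -11   -5 ]
R4 <- R4 - (-4)*R1:  [  0   4  -7   2 ]
R3 <- R3 - (-2)*R2:  [  0   0   1  -1 ]
R4 <- R4 - (-1)*R2:  [  0   0  -1   4 ]
R4 <- R4 - (-1)*R3:  [ 0  0  0  3 ]
Multipliers (in order of application): m_{21} = -4, m_{31} = 4, m_{41} = -4, m_{32} = -2, m_{42} = -1, m_{43} = -1

multipliers: -4, 4, -4, -2, -1, -1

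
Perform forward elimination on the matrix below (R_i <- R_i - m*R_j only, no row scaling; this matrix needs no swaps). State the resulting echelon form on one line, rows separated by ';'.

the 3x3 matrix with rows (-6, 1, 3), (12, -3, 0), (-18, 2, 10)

REF = [-6 1 3; 0 -1 6; 0 0 -5]

Forward elimination:
R2 <- R2 - (-2)*R1:  [  0  -1   6 ]
R3 <- R3 - (3)*R1:  [  0  -1   1 ]
R3 <- R3 - (1)*R2:  [  0   0  -5 ]
Row echelon form:
[ -6   1   3 ]
[  0  -1   6 ]
[  0   0  -5 ]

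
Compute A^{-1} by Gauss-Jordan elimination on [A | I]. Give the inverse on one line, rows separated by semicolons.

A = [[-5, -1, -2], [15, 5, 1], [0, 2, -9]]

inverse = [-47/40 -13/40 9/40; 27/8 9/8 -5/8; 3/4 1/4 -1/4]

Gauss-Jordan on [A | I]:
R1 <- (1/-5)*R1:  [    1   1/5   2/5  |  -1/5     0     0 ]
R2 <- R2 - (15)*R1:  [  0   2  -5  |   3   1   0 ]
R2 <- (1/2)*R2:  [    0     1  -5/2  |   3/2   1/2     0 ]
R1 <- R1 - (1/5)*R2:  [     1      0   9/10  |   -1/2  -1/10      0 ]
R3 <- R3 - (2)*R2:  [  0   0  -4  |  -3  -1   1 ]
R3 <- (1/-4)*R3:  [    0     0     1  |   3/4   1/4  -1/4 ]
R1 <- R1 - (9/10)*R3:  [      1       0       0  |  -47/40  -13/40    9/40 ]
R2 <- R2 - (-5/2)*R3:  [    0     1     0  |  27/8   9/8  -5/8 ]
Right block of [I | A^{-1}] is the inverse:
[ -47/40  -13/40  9/40 ]
[   27/8     9/8  -5/8 ]
[    3/4     1/4  -1/4 ]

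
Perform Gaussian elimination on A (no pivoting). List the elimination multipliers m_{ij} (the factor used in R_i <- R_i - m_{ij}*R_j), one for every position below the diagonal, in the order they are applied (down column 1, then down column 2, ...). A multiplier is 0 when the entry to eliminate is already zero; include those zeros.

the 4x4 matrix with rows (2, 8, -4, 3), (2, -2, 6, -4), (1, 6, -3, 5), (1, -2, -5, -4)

multipliers: 1, 1/2, 1/2, -1/5, 3/5, -9

Forward elimination:
R2 <- R2 - (1)*R1:  [   0  -10   10   -7 ]
R3 <- R3 - (1/2)*R1:  [   0    2   -1  7/2 ]
R4 <- R4 - (1/2)*R1:  [     0     -6     -3  -11/2 ]
R3 <- R3 - (-1/5)*R2:  [     0      0      1  21/10 ]
R4 <- R4 - (3/5)*R2:  [      0       0      -9  -13/10 ]
R4 <- R4 - (-9)*R3:  [    0     0     0  88/5 ]
Multipliers (in order of application): m_{21} = 1, m_{31} = 1/2, m_{41} = 1/2, m_{32} = -1/5, m_{42} = 3/5, m_{43} = -9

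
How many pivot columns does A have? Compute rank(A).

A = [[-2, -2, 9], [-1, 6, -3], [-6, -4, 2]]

rank(A) = 3

Row reduction:
R2 <- R2 - (1/2)*R1:  [     0      7  -15/2 ]
R3 <- R3 - (3)*R1:  [   0    2  -25 ]
R3 <- R3 - (2/7)*R2:  [      0       0  -160/7 ]
Row echelon form:
[ -2  -2       9 ]
[  0   7   -15/2 ]
[  0   0  -160/7 ]
Nonzero rows / pivot columns: 3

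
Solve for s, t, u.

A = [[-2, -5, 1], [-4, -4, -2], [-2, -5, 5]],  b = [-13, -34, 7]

(4, 2, 5)

Forward elimination on [A|b]:
R2 <- R2 - (2)*R1:  [  0   6  -4  -8 ]
R3 <- R3 - (1)*R1:  [  0   0   4  20 ]
Row echelon form:
[ -2  -5   1  |  -13 ]
[  0   6  -4  |   -8 ]
[  0   0   4  |   20 ]
Back-substitution:
u = (20) / 4 = 5
t = (-8 - (-4)*(5)) / 6 = 2
s = (-13 - (-5)*(2) - (1)*(5)) / -2 = 4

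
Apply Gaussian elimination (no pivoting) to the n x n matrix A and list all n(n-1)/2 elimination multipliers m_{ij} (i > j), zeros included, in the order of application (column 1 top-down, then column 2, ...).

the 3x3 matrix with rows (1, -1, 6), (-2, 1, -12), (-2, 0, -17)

Forward elimination:
R2 <- R2 - (-2)*R1:  [  0  -1   0 ]
R3 <- R3 - (-2)*R1:  [  0  -2  -5 ]
R3 <- R3 - (2)*R2:  [  0   0  -5 ]
Multipliers (in order of application): m_{21} = -2, m_{31} = -2, m_{32} = 2

multipliers: -2, -2, 2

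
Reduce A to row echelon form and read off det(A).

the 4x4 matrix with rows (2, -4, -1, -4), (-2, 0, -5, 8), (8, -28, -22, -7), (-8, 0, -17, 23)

Forward elimination:
R2 <- R2 - (-1)*R1:  [  0  -4  -6   4 ]
R3 <- R3 - (4)*R1:  [   0  -12  -18    9 ]
R4 <- R4 - (-4)*R1:  [   0  -16  -21    7 ]
R3 <- R3 - (3)*R2:  [  0   0   0  -3 ]
R4 <- R4 - (4)*R2:  [  0   0   3  -9 ]
R3 <-> R4   (pivot in column 3 was zero)
[ 2  -4  -1  -4 ]
[ 0  -4  -6   4 ]
[ 0   0   3  -9 ]
[ 0   0   0  -3 ]
Upper-triangular form:
[ 2  -4  -1  -4 ]
[ 0  -4  -6   4 ]
[ 0   0   3  -9 ]
[ 0   0   0  -3 ]
det(A) = (-1)^1 * (2) * (-4) * (3) * (-3) = -72  (1 row swap -> sign -1)

det(A) = -72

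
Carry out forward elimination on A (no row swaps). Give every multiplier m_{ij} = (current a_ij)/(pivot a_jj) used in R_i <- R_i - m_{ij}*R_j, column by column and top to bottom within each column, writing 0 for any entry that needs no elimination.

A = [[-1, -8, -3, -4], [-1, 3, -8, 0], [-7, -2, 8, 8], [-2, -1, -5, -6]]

Forward elimination:
R2 <- R2 - (1)*R1:  [  0  11  -5   4 ]
R3 <- R3 - (7)*R1:  [  0  54  29  36 ]
R4 <- R4 - (2)*R1:  [  0  15   1   2 ]
R3 <- R3 - (54/11)*R2:  [      0       0  589/11  180/11 ]
R4 <- R4 - (15/11)*R2:  [      0       0   86/11  -38/11 ]
R4 <- R4 - (86/589)*R3:  [         0          0          0  -3442/589 ]
Multipliers (in order of application): m_{21} = 1, m_{31} = 7, m_{41} = 2, m_{32} = 54/11, m_{42} = 15/11, m_{43} = 86/589

multipliers: 1, 7, 2, 54/11, 15/11, 86/589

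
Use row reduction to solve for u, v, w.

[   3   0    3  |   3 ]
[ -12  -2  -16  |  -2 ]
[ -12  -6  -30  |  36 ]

(4, 1, -3)

Forward elimination on [A|b]:
R2 <- R2 - (-4)*R1:  [  0  -2  -4  10 ]
R3 <- R3 - (-4)*R1:  [   0   -6  -18   48 ]
R3 <- R3 - (3)*R2:  [  0   0  -6  18 ]
Row echelon form:
[ 3   0   3  |   3 ]
[ 0  -2  -4  |  10 ]
[ 0   0  -6  |  18 ]
Back-substitution:
w = (18) / -6 = -3
v = (10 - (-4)*(-3)) / -2 = 1
u = (3 - (3)*(-3)) / 3 = 4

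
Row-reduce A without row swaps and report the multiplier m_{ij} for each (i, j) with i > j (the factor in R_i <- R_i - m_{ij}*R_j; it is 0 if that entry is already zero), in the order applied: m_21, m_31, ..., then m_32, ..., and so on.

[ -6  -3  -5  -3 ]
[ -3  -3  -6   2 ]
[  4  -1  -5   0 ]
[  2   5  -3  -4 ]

Forward elimination:
R2 <- R2 - (1/2)*R1:  [    0  -3/2  -7/2   7/2 ]
R3 <- R3 - (-2/3)*R1:  [     0     -3  -25/3     -2 ]
R4 <- R4 - (-1/3)*R1:  [     0      4  -14/3     -5 ]
R3 <- R3 - (2)*R2:  [    0     0  -4/3    -9 ]
R4 <- R4 - (-8/3)*R2:  [    0     0   -14  13/3 ]
R4 <- R4 - (21/2)*R3:  [     0      0      0  593/6 ]
Multipliers (in order of application): m_{21} = 1/2, m_{31} = -2/3, m_{41} = -1/3, m_{32} = 2, m_{42} = -8/3, m_{43} = 21/2

multipliers: 1/2, -2/3, -1/3, 2, -8/3, 21/2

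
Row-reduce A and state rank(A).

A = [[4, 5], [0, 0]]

rank(A) = 1

Row reduction:
Row echelon form:
[ 4  5 ]
[ 0  0 ]
Nonzero rows / pivot columns: 1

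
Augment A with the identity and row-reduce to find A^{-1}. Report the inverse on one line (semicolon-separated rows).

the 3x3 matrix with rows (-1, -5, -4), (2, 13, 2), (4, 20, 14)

Gauss-Jordan on [A | I]:
R1 <- (1/-1)*R1:  [  1   5   4  |  -1   0   0 ]
R2 <- R2 - (2)*R1:  [  0   3  -6  |   2   1   0 ]
R3 <- R3 - (4)*R1:  [  0   0  -2  |   4   0   1 ]
R2 <- (1/3)*R2:  [   0    1   -2  |  2/3  1/3    0 ]
R1 <- R1 - (5)*R2:  [     1      0     14  |  -13/3   -5/3      0 ]
R3 <- (1/-2)*R3:  [    0     0     1  |    -2     0  -1/2 ]
R1 <- R1 - (14)*R3:  [    1     0     0  |  71/3  -5/3     7 ]
R2 <- R2 - (-2)*R3:  [     0      1      0  |  -10/3    1/3     -1 ]
Right block of [I | A^{-1}] is the inverse:
[  71/3  -5/3     7 ]
[ -10/3   1/3    -1 ]
[    -2     0  -1/2 ]

inverse = [71/3 -5/3 7; -10/3 1/3 -1; -2 0 -1/2]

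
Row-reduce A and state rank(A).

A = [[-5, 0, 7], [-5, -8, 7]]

Row reduction:
R2 <- R2 - (1)*R1:  [  0  -8   0 ]
Row echelon form:
[ -5   0  7 ]
[  0  -8  0 ]
Nonzero rows / pivot columns: 2

rank(A) = 2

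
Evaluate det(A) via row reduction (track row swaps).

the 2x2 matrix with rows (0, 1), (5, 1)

Forward elimination:
R1 <-> R2   (pivot in column 1 was zero)
[ 5  1 ]
[ 0  1 ]
Upper-triangular form:
[ 5  1 ]
[ 0  1 ]
det(A) = (-1)^1 * (5) * (1) = -5  (1 row swap -> sign -1)

det(A) = -5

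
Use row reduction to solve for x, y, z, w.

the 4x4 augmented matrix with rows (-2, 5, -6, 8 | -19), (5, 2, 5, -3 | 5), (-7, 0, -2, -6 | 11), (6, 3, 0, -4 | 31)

Forward elimination on [A|b]:
R2 <- R2 - (-5/2)*R1:  [     0   29/2    -10     17  -85/2 ]
R3 <- R3 - (7/2)*R1:  [     0  -35/2     19    -34  155/2 ]
R4 <- R4 - (-3)*R1:  [   0   18  -18   20  -26 ]
R3 <- R3 - (-35/29)*R2:  [       0        0   201/29  -391/29   760/29 ]
R4 <- R4 - (36/29)*R2:  [       0        0  -162/29   -32/29   776/29 ]
R4 <- R4 - (-54/67)*R3:  [       0        0        0  -802/67  3208/67 ]
Row echelon form:
[ -2     5      -6        8  |      -19 ]
[  0  29/2     -10       17  |    -85/2 ]
[  0     0  201/29  -391/29  |   760/29 ]
[  0     0       0  -802/67  |  3208/67 ]
Back-substitution:
w = (3208/67) / (-802/67) = -4
z = (760/29 - (-391/29)*(-4)) / (201/29) = -4
y = (-85/2 - (-10)*(-4) - (17)*(-4)) / (29/2) = -1
x = (-19 - (5)*(-1) - (-6)*(-4) - (8)*(-4)) / -2 = 3

(3, -1, -4, -4)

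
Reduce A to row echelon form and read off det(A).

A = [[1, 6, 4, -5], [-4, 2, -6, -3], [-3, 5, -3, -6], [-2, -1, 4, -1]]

det(A) = 127

Forward elimination:
R2 <- R2 - (-4)*R1:  [   0   26   10  -23 ]
R3 <- R3 - (-3)*R1:  [   0   23    9  -21 ]
R4 <- R4 - (-2)*R1:  [   0   11   12  -11 ]
R3 <- R3 - (23/26)*R2:  [      0       0    2/13  -17/26 ]
R4 <- R4 - (11/26)*R2:  [      0       0  101/13  -33/26 ]
R4 <- R4 - (101/2)*R3:  [     0      0      0  127/4 ]
Upper-triangular form:
[ 1   6     4      -5 ]
[ 0  26    10     -23 ]
[ 0   0  2/13  -17/26 ]
[ 0   0     0   127/4 ]
det(A) = (-1)^0 * (1) * (26) * (2/13) * (127/4) = 127  (0 row swaps -> sign +1)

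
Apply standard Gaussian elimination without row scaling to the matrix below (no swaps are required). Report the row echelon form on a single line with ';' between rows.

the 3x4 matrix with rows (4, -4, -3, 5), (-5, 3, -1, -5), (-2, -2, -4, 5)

REF = [4 -4 -3 5; 0 -2 -19/4 5/4; 0 0 4 5]

Forward elimination:
R2 <- R2 - (-5/4)*R1:  [     0     -2  -19/4    5/4 ]
R3 <- R3 - (-1/2)*R1:  [     0     -4  -11/2   15/2 ]
R3 <- R3 - (2)*R2:  [ 0  0  4  5 ]
Row echelon form:
[ 4  -4     -3    5 ]
[ 0  -2  -19/4  5/4 ]
[ 0   0      4    5 ]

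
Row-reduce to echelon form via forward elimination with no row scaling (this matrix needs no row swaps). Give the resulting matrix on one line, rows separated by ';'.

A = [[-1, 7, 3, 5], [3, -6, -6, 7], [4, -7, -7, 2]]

REF = [-1 7 3 5; 0 15 3 22; 0 0 4/5 -44/5]

Forward elimination:
R2 <- R2 - (-3)*R1:  [  0  15   3  22 ]
R3 <- R3 - (-4)*R1:  [  0  21   5  22 ]
R3 <- R3 - (7/5)*R2:  [     0      0    4/5  -44/5 ]
Row echelon form:
[ -1   7    3      5 ]
[  0  15    3     22 ]
[  0   0  4/5  -44/5 ]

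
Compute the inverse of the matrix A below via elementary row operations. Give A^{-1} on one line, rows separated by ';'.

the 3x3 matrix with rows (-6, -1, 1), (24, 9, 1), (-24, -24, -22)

inverse = [-29/30 -23/90 -1/18; 14/5 13/15 1/6; -2 -2/3 -1/6]

Gauss-Jordan on [A | I]:
R1 <- (1/-6)*R1:  [    1   1/6  -1/6  |  -1/6     0     0 ]
R2 <- R2 - (24)*R1:  [ 0  5  5  |  4  1  0 ]
R3 <- R3 - (-24)*R1:  [   0  -20  -26  |   -4    0    1 ]
R2 <- (1/5)*R2:  [   0    1    1  |  4/5  1/5    0 ]
R1 <- R1 - (1/6)*R2:  [     1      0   -1/3  |  -3/10  -1/30      0 ]
R3 <- R3 - (-20)*R2:  [  0   0  -6  |  12   4   1 ]
R3 <- (1/-6)*R3:  [    0     0     1  |    -2  -2/3  -1/6 ]
R1 <- R1 - (-1/3)*R3:  [      1       0       0  |  -29/30  -23/90   -1/18 ]
R2 <- R2 - (1)*R3:  [     0      1      0  |   14/5  13/15    1/6 ]
Right block of [I | A^{-1}] is the inverse:
[ -29/30  -23/90  -1/18 ]
[   14/5   13/15    1/6 ]
[     -2    -2/3   -1/6 ]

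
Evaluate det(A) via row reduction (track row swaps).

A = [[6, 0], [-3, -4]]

det(A) = -24

Forward elimination:
R2 <- R2 - (-1/2)*R1:  [  0  -4 ]
Upper-triangular form:
[ 6   0 ]
[ 0  -4 ]
det(A) = (-1)^0 * (6) * (-4) = -24  (0 row swaps -> sign +1)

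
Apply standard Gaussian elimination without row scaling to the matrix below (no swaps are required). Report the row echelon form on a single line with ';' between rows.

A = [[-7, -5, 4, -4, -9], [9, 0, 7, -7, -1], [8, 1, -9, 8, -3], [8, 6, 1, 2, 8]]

Forward elimination:
R2 <- R2 - (-9/7)*R1:  [     0  -45/7   85/7  -85/7  -88/7 ]
R3 <- R3 - (-8/7)*R1:  [     0  -33/7  -31/7   24/7  -93/7 ]
R4 <- R4 - (-8/7)*R1:  [     0    2/7   39/7  -18/7  -16/7 ]
R3 <- R3 - (11/15)*R2:  [      0       0   -40/3    37/3  -61/15 ]
R4 <- R4 - (-2/45)*R2:  [       0        0     55/9    -28/9  -128/45 ]
R4 <- R4 - (-11/24)*R3:  [       0        0        0    61/24  -113/24 ]
Row echelon form:
[ -7     -5      4     -4       -9 ]
[  0  -45/7   85/7  -85/7    -88/7 ]
[  0      0  -40/3   37/3   -61/15 ]
[  0      0      0  61/24  -113/24 ]

REF = [-7 -5 4 -4 -9; 0 -45/7 85/7 -85/7 -88/7; 0 0 -40/3 37/3 -61/15; 0 0 0 61/24 -113/24]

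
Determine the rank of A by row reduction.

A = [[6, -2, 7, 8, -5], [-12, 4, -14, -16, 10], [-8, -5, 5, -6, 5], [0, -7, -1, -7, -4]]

rank(A) = 3

Row reduction:
R2 <- R2 - (-2)*R1:  [ 0  0  0  0  0 ]
R3 <- R3 - (-4/3)*R1:  [     0  -23/3   43/3   14/3   -5/3 ]
R2 <-> R3   (pivot in column 2 was zero)
[ 6     -2     7     8    -5 ]
[ 0  -23/3  43/3  14/3  -5/3 ]
[ 0      0     0     0     0 ]
[ 0     -7    -1    -7    -4 ]
R4 <- R4 - (21/23)*R2:  [       0        0  -324/23  -259/23   -57/23 ]
R3 <-> R4   (pivot in column 3 was zero)
[ 6     -2        7        8      -5 ]
[ 0  -23/3     43/3     14/3    -5/3 ]
[ 0      0  -324/23  -259/23  -57/23 ]
[ 0      0        0        0       0 ]
Row echelon form:
[ 6     -2        7        8      -5 ]
[ 0  -23/3     43/3     14/3    -5/3 ]
[ 0      0  -324/23  -259/23  -57/23 ]
[ 0      0        0        0       0 ]
Nonzero rows / pivot columns: 3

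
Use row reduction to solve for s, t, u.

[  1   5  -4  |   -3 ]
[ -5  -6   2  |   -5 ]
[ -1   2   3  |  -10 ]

Forward elimination on [A|b]:
R2 <- R2 - (-5)*R1:  [   0   19  -18  -20 ]
R3 <- R3 - (-1)*R1:  [   0    7   -1  -13 ]
R3 <- R3 - (7/19)*R2:  [       0        0   107/19  -107/19 ]
Row echelon form:
[ 1   5      -4  |       -3 ]
[ 0  19     -18  |      -20 ]
[ 0   0  107/19  |  -107/19 ]
Back-substitution:
u = (-107/19) / (107/19) = -1
t = (-20 - (-18)*(-1)) / 19 = -2
s = (-3 - (5)*(-2) - (-4)*(-1)) / 1 = 3

(3, -2, -1)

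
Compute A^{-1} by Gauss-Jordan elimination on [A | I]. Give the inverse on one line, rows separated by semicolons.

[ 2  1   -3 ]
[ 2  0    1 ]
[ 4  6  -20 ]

inverse = [3/2 -1/2 -1/4; -11 7 2; -3 2 1/2]

Gauss-Jordan on [A | I]:
R1 <- (1/2)*R1:  [    1   1/2  -3/2  |   1/2     0     0 ]
R2 <- R2 - (2)*R1:  [  0  -1   4  |  -1   1   0 ]
R3 <- R3 - (4)*R1:  [   0    4  -14  |   -2    0    1 ]
R2 <- (1/-1)*R2:  [  0   1  -4  |   1  -1   0 ]
R1 <- R1 - (1/2)*R2:  [   1    0  1/2  |    0  1/2    0 ]
R3 <- R3 - (4)*R2:  [  0   0   2  |  -6   4   1 ]
R3 <- (1/2)*R3:  [   0    0    1  |   -3    2  1/2 ]
R1 <- R1 - (1/2)*R3:  [    1     0     0  |   3/2  -1/2  -1/4 ]
R2 <- R2 - (-4)*R3:  [   0    1    0  |  -11    7    2 ]
Right block of [I | A^{-1}] is the inverse:
[ 3/2  -1/2  -1/4 ]
[ -11     7     2 ]
[  -3     2   1/2 ]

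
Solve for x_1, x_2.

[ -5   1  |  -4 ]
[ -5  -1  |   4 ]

Forward elimination on [A|b]:
R2 <- R2 - (1)*R1:  [  0  -2   8 ]
Row echelon form:
[ -5   1  |  -4 ]
[  0  -2  |   8 ]
Back-substitution:
x_2 = (8) / -2 = -4
x_1 = (-4 - (1)*(-4)) / -5 = 0

(0, -4)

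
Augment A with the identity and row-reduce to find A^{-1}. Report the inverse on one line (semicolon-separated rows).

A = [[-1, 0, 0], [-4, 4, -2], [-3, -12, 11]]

inverse = [-1 0 0; -5/2 11/20 1/10; -3 3/5 1/5]

Gauss-Jordan on [A | I]:
R1 <- (1/-1)*R1:  [  1   0   0  |  -1   0   0 ]
R2 <- R2 - (-4)*R1:  [  0   4  -2  |  -4   1   0 ]
R3 <- R3 - (-3)*R1:  [   0  -12   11  |   -3    0    1 ]
R2 <- (1/4)*R2:  [    0     1  -1/2  |    -1   1/4     0 ]
R3 <- R3 - (-12)*R2:  [   0    0    5  |  -15    3    1 ]
R3 <- (1/5)*R3:  [   0    0    1  |   -3  3/5  1/5 ]
R2 <- R2 - (-1/2)*R3:  [     0      1      0  |   -5/2  11/20   1/10 ]
Right block of [I | A^{-1}] is the inverse:
[   -1      0     0 ]
[ -5/2  11/20  1/10 ]
[   -3    3/5   1/5 ]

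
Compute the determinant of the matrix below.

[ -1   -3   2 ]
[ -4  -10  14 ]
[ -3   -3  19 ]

Forward elimination:
R2 <- R2 - (4)*R1:  [ 0  2  6 ]
R3 <- R3 - (3)*R1:  [  0   6  13 ]
R3 <- R3 - (3)*R2:  [  0   0  -5 ]
Upper-triangular form:
[ -1  -3   2 ]
[  0   2   6 ]
[  0   0  -5 ]
det(A) = (-1)^0 * (-1) * (2) * (-5) = 10  (0 row swaps -> sign +1)

det(A) = 10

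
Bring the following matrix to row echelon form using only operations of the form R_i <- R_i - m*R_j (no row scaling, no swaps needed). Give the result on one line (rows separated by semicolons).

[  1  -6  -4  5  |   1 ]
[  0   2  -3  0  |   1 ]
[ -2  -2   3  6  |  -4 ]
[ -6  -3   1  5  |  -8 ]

Forward elimination:
R3 <- R3 - (-2)*R1:  [   0  -14   -5   16   -2 ]
R4 <- R4 - (-6)*R1:  [   0  -39  -23   35   -2 ]
R3 <- R3 - (-7)*R2:  [   0    0  -26   16    5 ]
R4 <- R4 - (-39/2)*R2:  [      0       0  -163/2      35    35/2 ]
R4 <- R4 - (163/52)*R3:  [       0        0        0  -197/13    95/52 ]
Row echelon form:
[ 1  -6   -4        5  |      1 ]
[ 0   2   -3        0  |      1 ]
[ 0   0  -26       16  |      5 ]
[ 0   0    0  -197/13  |  95/52 ]

REF = [1 -6 -4 5 1; 0 2 -3 0 1; 0 0 -26 16 5; 0 0 0 -197/13 95/52]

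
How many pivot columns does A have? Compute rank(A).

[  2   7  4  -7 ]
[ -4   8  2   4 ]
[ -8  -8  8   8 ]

rank(A) = 3

Row reduction:
R2 <- R2 - (-2)*R1:  [   0   22   10  -10 ]
R3 <- R3 - (-4)*R1:  [   0   20   24  -20 ]
R3 <- R3 - (10/11)*R2:  [       0        0   164/11  -120/11 ]
Row echelon form:
[ 2   7       4       -7 ]
[ 0  22      10      -10 ]
[ 0   0  164/11  -120/11 ]
Nonzero rows / pivot columns: 3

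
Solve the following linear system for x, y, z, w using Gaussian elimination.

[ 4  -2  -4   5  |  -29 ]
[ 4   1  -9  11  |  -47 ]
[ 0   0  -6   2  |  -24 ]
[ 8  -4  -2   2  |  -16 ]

(2, 5, 3, -3)

Forward elimination on [A|b]:
R2 <- R2 - (1)*R1:  [   0    3   -5    6  -18 ]
R4 <- R4 - (2)*R1:  [  0   0   6  -8  42 ]
R4 <- R4 - (-1)*R3:  [  0   0   0  -6  18 ]
Row echelon form:
[ 4  -2  -4   5  |  -29 ]
[ 0   3  -5   6  |  -18 ]
[ 0   0  -6   2  |  -24 ]
[ 0   0   0  -6  |   18 ]
Back-substitution:
w = (18) / -6 = -3
z = (-24 - (2)*(-3)) / -6 = 3
y = (-18 - (-5)*(3) - (6)*(-3)) / 3 = 5
x = (-29 - (-2)*(5) - (-4)*(3) - (5)*(-3)) / 4 = 2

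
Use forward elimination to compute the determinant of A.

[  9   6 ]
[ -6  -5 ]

det(A) = -9

Forward elimination:
R2 <- R2 - (-2/3)*R1:  [  0  -1 ]
Upper-triangular form:
[ 9   6 ]
[ 0  -1 ]
det(A) = (-1)^0 * (9) * (-1) = -9  (0 row swaps -> sign +1)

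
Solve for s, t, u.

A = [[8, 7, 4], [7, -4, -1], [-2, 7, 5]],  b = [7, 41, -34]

Forward elimination on [A|b]:
R2 <- R2 - (7/8)*R1:  [     0  -81/8   -9/2  279/8 ]
R3 <- R3 - (-1/4)*R1:  [      0    35/4       6  -129/4 ]
R3 <- R3 - (-70/81)*R2:  [     0      0   19/9  -19/9 ]
Row echelon form:
[ 8      7     4  |      7 ]
[ 0  -81/8  -9/2  |  279/8 ]
[ 0      0  19/9  |  -19/9 ]
Back-substitution:
u = (-19/9) / (19/9) = -1
t = (279/8 - (-9/2)*(-1)) / (-81/8) = -3
s = (7 - (7)*(-3) - (4)*(-1)) / 8 = 4

(4, -3, -1)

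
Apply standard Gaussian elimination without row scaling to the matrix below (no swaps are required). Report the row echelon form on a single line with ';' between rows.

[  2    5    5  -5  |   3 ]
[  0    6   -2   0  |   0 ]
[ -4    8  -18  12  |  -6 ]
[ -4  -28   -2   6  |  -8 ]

Forward elimination:
R3 <- R3 - (-2)*R1:  [  0  18  -8   2   0 ]
R4 <- R4 - (-2)*R1:  [   0  -18    8   -4   -2 ]
R3 <- R3 - (3)*R2:  [  0   0  -2   2   0 ]
R4 <- R4 - (-3)*R2:  [  0   0   2  -4  -2 ]
R4 <- R4 - (-1)*R3:  [  0   0   0  -2  -2 ]
Row echelon form:
[ 2  5   5  -5  |   3 ]
[ 0  6  -2   0  |   0 ]
[ 0  0  -2   2  |   0 ]
[ 0  0   0  -2  |  -2 ]

REF = [2 5 5 -5 3; 0 6 -2 0 0; 0 0 -2 2 0; 0 0 0 -2 -2]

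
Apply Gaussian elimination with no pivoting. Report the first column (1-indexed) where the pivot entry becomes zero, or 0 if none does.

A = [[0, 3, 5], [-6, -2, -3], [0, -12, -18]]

Naive forward elimination:
Pivot entry (1,1) is zero but row 2 has -6 in column 1 -> naive elimination stops; a row interchange (e.g. R1 <-> R2) would be required here.

first zero-pivot column = 1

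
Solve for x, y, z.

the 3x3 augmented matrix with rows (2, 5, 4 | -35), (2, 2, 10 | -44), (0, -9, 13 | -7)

(3, -5, -4)

Forward elimination on [A|b]:
R2 <- R2 - (1)*R1:  [  0  -3   6  -9 ]
R3 <- R3 - (3)*R2:  [  0   0  -5  20 ]
Row echelon form:
[ 2   5   4  |  -35 ]
[ 0  -3   6  |   -9 ]
[ 0   0  -5  |   20 ]
Back-substitution:
z = (20) / -5 = -4
y = (-9 - (6)*(-4)) / -3 = -5
x = (-35 - (5)*(-5) - (4)*(-4)) / 2 = 3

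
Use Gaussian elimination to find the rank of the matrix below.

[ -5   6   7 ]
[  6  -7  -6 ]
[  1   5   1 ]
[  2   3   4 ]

Row reduction:
R2 <- R2 - (-6/5)*R1:  [    0   1/5  12/5 ]
R3 <- R3 - (-1/5)*R1:  [    0  31/5  12/5 ]
R4 <- R4 - (-2/5)*R1:  [    0  27/5  34/5 ]
R3 <- R3 - (31)*R2:  [   0    0  -72 ]
R4 <- R4 - (27)*R2:  [   0    0  -58 ]
R4 <- R4 - (29/36)*R3:  [ 0  0  0 ]
Row echelon form:
[ -5    6     7 ]
[  0  1/5  12/5 ]
[  0    0   -72 ]
[  0    0     0 ]
Nonzero rows / pivot columns: 3

rank(A) = 3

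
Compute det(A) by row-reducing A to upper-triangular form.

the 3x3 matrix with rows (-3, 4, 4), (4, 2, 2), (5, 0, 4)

Forward elimination:
R2 <- R2 - (-4/3)*R1:  [    0  22/3  22/3 ]
R3 <- R3 - (-5/3)*R1:  [    0  20/3  32/3 ]
R3 <- R3 - (10/11)*R2:  [ 0  0  4 ]
Upper-triangular form:
[ -3     4     4 ]
[  0  22/3  22/3 ]
[  0     0     4 ]
det(A) = (-1)^0 * (-3) * (22/3) * (4) = -88  (0 row swaps -> sign +1)

det(A) = -88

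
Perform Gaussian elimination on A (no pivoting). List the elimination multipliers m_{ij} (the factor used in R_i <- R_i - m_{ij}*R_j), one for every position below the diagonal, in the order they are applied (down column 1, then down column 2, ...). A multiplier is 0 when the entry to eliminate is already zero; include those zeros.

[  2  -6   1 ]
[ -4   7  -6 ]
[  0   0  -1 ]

multipliers: -2, 0, 0

Forward elimination:
R2 <- R2 - (-2)*R1:  [  0  -5  -4 ]
R3: entry in column 1 is already 0 -> m_{31} = 0 (no row operation needed)
R3: entry in column 2 is already 0 -> m_{32} = 0 (no row operation needed)
Multipliers (in order of application): m_{21} = -2, m_{31} = 0, m_{32} = 0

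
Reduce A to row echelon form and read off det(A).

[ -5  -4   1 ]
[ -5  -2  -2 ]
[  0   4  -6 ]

det(A) = 0

Forward elimination:
R2 <- R2 - (1)*R1:  [  0   2  -3 ]
R3 <- R3 - (2)*R2:  [ 0  0  0 ]
Upper-triangular form:
[ -5  -4   1 ]
[  0   2  -3 ]
[  0   0   0 ]
det(A) = (-1)^0 * (-5) * (2) * (0) = 0  (0 row swaps -> sign +1)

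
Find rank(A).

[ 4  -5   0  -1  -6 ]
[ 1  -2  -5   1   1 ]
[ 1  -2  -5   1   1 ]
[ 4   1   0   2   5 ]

rank(A) = 3

Row reduction:
R2 <- R2 - (1/4)*R1:  [    0  -3/4    -5   5/4   5/2 ]
R3 <- R3 - (1/4)*R1:  [    0  -3/4    -5   5/4   5/2 ]
R4 <- R4 - (1)*R1:  [  0   6   0   3  11 ]
R3 <- R3 - (1)*R2:  [ 0  0  0  0  0 ]
R4 <- R4 - (-8)*R2:  [   0    0  -40   13   31 ]
R3 <-> R4   (pivot in column 3 was zero)
[ 4    -5    0   -1   -6 ]
[ 0  -3/4   -5  5/4  5/2 ]
[ 0     0  -40   13   31 ]
[ 0     0    0    0    0 ]
Row echelon form:
[ 4    -5    0   -1   -6 ]
[ 0  -3/4   -5  5/4  5/2 ]
[ 0     0  -40   13   31 ]
[ 0     0    0    0    0 ]
Nonzero rows / pivot columns: 3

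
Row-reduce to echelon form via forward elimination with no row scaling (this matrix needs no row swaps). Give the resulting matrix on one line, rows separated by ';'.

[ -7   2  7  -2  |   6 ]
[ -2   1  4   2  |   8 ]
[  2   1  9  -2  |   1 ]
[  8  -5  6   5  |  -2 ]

REF = [-7 2 7 -2 6; 0 3/7 2 18/7 44/7; 0 0 11/3 -12 -61/3; 0 0 0 1169/11 2118/11]

Forward elimination:
R2 <- R2 - (2/7)*R1:  [    0   3/7     2  18/7  44/7 ]
R3 <- R3 - (-2/7)*R1:  [     0   11/7     11  -18/7   19/7 ]
R4 <- R4 - (-8/7)*R1:  [     0  -19/7     14   19/7   34/7 ]
R3 <- R3 - (11/3)*R2:  [     0      0   11/3    -12  -61/3 ]
R4 <- R4 - (-19/3)*R2:  [     0      0   80/3     19  134/3 ]
R4 <- R4 - (80/11)*R3:  [       0        0        0  1169/11  2118/11 ]
Row echelon form:
[ -7    2     7       -2  |        6 ]
[  0  3/7     2     18/7  |     44/7 ]
[  0    0  11/3      -12  |    -61/3 ]
[  0    0     0  1169/11  |  2118/11 ]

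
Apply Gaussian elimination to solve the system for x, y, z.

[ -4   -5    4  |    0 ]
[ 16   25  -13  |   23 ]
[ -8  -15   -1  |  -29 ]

Forward elimination on [A|b]:
R2 <- R2 - (-4)*R1:  [  0   5   3  23 ]
R3 <- R3 - (2)*R1:  [   0   -5   -9  -29 ]
R3 <- R3 - (-1)*R2:  [  0   0  -6  -6 ]
Row echelon form:
[ -4  -5   4  |   0 ]
[  0   5   3  |  23 ]
[  0   0  -6  |  -6 ]
Back-substitution:
z = (-6) / -6 = 1
y = (23 - (3)*(1)) / 5 = 4
x = (0 - (-5)*(4) - (4)*(1)) / -4 = -4

(-4, 4, 1)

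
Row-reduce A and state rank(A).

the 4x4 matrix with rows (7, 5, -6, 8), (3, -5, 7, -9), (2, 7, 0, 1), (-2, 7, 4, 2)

Row reduction:
R2 <- R2 - (3/7)*R1:  [     0  -50/7   67/7  -87/7 ]
R3 <- R3 - (2/7)*R1:  [    0  39/7  12/7  -9/7 ]
R4 <- R4 - (-2/7)*R1:  [    0  59/7  16/7  30/7 ]
R3 <- R3 - (-39/50)*R2:  [       0        0   459/50  -549/50 ]
R4 <- R4 - (-59/50)*R2:  [       0        0   679/50  -519/50 ]
R4 <- R4 - (679/459)*R3:  [      0       0       0  299/51 ]
Row echelon form:
[ 7      5      -6        8 ]
[ 0  -50/7    67/7    -87/7 ]
[ 0      0  459/50  -549/50 ]
[ 0      0       0   299/51 ]
Nonzero rows / pivot columns: 4

rank(A) = 4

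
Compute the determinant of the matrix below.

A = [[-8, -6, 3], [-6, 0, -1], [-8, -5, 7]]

Forward elimination:
R2 <- R2 - (3/4)*R1:  [     0    9/2  -13/4 ]
R3 <- R3 - (1)*R1:  [ 0  1  4 ]
R3 <- R3 - (2/9)*R2:  [     0      0  85/18 ]
Upper-triangular form:
[ -8   -6      3 ]
[  0  9/2  -13/4 ]
[  0    0  85/18 ]
det(A) = (-1)^0 * (-8) * (9/2) * (85/18) = -170  (0 row swaps -> sign +1)

det(A) = -170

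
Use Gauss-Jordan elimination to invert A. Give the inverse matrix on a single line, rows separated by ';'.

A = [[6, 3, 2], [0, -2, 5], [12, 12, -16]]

inverse = [-7/15 6/5 19/60; 1 -2 -1/2; 2/5 -3/5 -1/5]

Gauss-Jordan on [A | I]:
R1 <- (1/6)*R1:  [   1  1/2  1/3  |  1/6    0    0 ]
R3 <- R3 - (12)*R1:  [   0    6  -20  |   -2    0    1 ]
R2 <- (1/-2)*R2:  [    0     1  -5/2  |     0  -1/2     0 ]
R1 <- R1 - (1/2)*R2:  [     1      0  19/12  |    1/6    1/4      0 ]
R3 <- R3 - (6)*R2:  [  0   0  -5  |  -2   3   1 ]
R3 <- (1/-5)*R3:  [    0     0     1  |   2/5  -3/5  -1/5 ]
R1 <- R1 - (19/12)*R3:  [     1      0      0  |  -7/15    6/5  19/60 ]
R2 <- R2 - (-5/2)*R3:  [    0     1     0  |     1    -2  -1/2 ]
Right block of [I | A^{-1}] is the inverse:
[ -7/15   6/5  19/60 ]
[     1    -2   -1/2 ]
[   2/5  -3/5   -1/5 ]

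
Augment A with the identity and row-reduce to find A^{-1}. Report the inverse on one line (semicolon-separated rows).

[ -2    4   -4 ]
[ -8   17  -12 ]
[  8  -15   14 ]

inverse = [29/6 1/3 5/3; 4/3 1/3 2/3; -4/3 1/6 -1/6]

Gauss-Jordan on [A | I]:
R1 <- (1/-2)*R1:  [    1    -2     2  |  -1/2     0     0 ]
R2 <- R2 - (-8)*R1:  [  0   1   4  |  -4   1   0 ]
R3 <- R3 - (8)*R1:  [  0   1  -2  |   4   0   1 ]
R1 <- R1 - (-2)*R2:  [     1      0     10  |  -17/2      2      0 ]
R3 <- R3 - (1)*R2:  [  0   0  -6  |   8  -1   1 ]
R3 <- (1/-6)*R3:  [    0     0     1  |  -4/3   1/6  -1/6 ]
R1 <- R1 - (10)*R3:  [    1     0     0  |  29/6   1/3   5/3 ]
R2 <- R2 - (4)*R3:  [   0    1    0  |  4/3  1/3  2/3 ]
Right block of [I | A^{-1}] is the inverse:
[ 29/6  1/3   5/3 ]
[  4/3  1/3   2/3 ]
[ -4/3  1/6  -1/6 ]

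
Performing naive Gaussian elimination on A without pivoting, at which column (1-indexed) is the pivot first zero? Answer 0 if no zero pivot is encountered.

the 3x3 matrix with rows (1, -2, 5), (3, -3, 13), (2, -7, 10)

Naive forward elimination:
R2 <- R2 - (3)*R1:  [  0   3  -2 ]
R3 <- R3 - (2)*R1:  [  0  -3   0 ]
R3 <- R3 - (-1)*R2:  [  0   0  -2 ]
All pivots nonzero; naive elimination completes without hitting a zero pivot.

first zero-pivot column = 0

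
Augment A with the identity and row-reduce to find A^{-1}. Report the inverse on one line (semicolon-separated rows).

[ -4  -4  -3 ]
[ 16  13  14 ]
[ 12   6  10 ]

Gauss-Jordan on [A | I]:
R1 <- (1/-4)*R1:  [    1     1   3/4  |  -1/4     0     0 ]
R2 <- R2 - (16)*R1:  [  0  -3   2  |   4   1   0 ]
R3 <- R3 - (12)*R1:  [  0  -6   1  |   3   0   1 ]
R2 <- (1/-3)*R2:  [    0     1  -2/3  |  -4/3  -1/3     0 ]
R1 <- R1 - (1)*R2:  [     1      0  17/12  |  13/12    1/3      0 ]
R3 <- R3 - (-6)*R2:  [  0   0  -3  |  -5  -2   1 ]
R3 <- (1/-3)*R3:  [    0     0     1  |   5/3   2/3  -1/3 ]
R1 <- R1 - (17/12)*R3:  [      1       0       0  |  -23/18  -11/18   17/36 ]
R2 <- R2 - (-2/3)*R3:  [    0     1     0  |  -2/9   1/9  -2/9 ]
Right block of [I | A^{-1}] is the inverse:
[ -23/18  -11/18  17/36 ]
[   -2/9     1/9   -2/9 ]
[    5/3     2/3   -1/3 ]

inverse = [-23/18 -11/18 17/36; -2/9 1/9 -2/9; 5/3 2/3 -1/3]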